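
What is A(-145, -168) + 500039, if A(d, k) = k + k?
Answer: 499703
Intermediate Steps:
A(d, k) = 2*k
A(-145, -168) + 500039 = 2*(-168) + 500039 = -336 + 500039 = 499703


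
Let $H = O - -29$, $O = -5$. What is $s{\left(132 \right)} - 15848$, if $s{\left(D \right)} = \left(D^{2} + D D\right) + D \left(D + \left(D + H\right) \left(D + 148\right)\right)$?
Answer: $5802184$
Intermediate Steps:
$H = 24$ ($H = -5 - -29 = -5 + 29 = 24$)
$s{\left(D \right)} = 2 D^{2} + D \left(D + \left(24 + D\right) \left(148 + D\right)\right)$ ($s{\left(D \right)} = \left(D^{2} + D D\right) + D \left(D + \left(D + 24\right) \left(D + 148\right)\right) = \left(D^{2} + D^{2}\right) + D \left(D + \left(24 + D\right) \left(148 + D\right)\right) = 2 D^{2} + D \left(D + \left(24 + D\right) \left(148 + D\right)\right)$)
$s{\left(132 \right)} - 15848 = 132 \left(3552 + 132^{2} + 175 \cdot 132\right) - 15848 = 132 \left(3552 + 17424 + 23100\right) - 15848 = 132 \cdot 44076 - 15848 = 5818032 - 15848 = 5802184$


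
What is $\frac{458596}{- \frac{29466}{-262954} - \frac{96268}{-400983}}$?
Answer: $\frac{24177200331045036}{18564710375} \approx 1.3023 \cdot 10^{6}$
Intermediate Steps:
$\frac{458596}{- \frac{29466}{-262954} - \frac{96268}{-400983}} = \frac{458596}{\left(-29466\right) \left(- \frac{1}{262954}\right) - - \frac{96268}{400983}} = \frac{458596}{\frac{14733}{131477} + \frac{96268}{400983}} = \frac{458596}{\frac{18564710375}{52720041891}} = 458596 \cdot \frac{52720041891}{18564710375} = \frac{24177200331045036}{18564710375}$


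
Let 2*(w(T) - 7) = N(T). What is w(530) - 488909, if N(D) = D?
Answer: -488637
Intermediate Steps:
w(T) = 7 + T/2
w(530) - 488909 = (7 + (½)*530) - 488909 = (7 + 265) - 488909 = 272 - 488909 = -488637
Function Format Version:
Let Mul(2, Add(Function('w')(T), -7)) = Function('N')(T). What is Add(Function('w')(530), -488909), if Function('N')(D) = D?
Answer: -488637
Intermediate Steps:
Function('w')(T) = Add(7, Mul(Rational(1, 2), T))
Add(Function('w')(530), -488909) = Add(Add(7, Mul(Rational(1, 2), 530)), -488909) = Add(Add(7, 265), -488909) = Add(272, -488909) = -488637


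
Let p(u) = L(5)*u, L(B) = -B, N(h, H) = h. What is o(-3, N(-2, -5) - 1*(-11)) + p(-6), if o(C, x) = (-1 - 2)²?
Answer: 39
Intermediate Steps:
o(C, x) = 9 (o(C, x) = (-3)² = 9)
p(u) = -5*u (p(u) = (-1*5)*u = -5*u)
o(-3, N(-2, -5) - 1*(-11)) + p(-6) = 9 - 5*(-6) = 9 + 30 = 39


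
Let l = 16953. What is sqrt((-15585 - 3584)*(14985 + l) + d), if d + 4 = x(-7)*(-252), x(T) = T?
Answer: I*sqrt(612217762) ≈ 24743.0*I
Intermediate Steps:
d = 1760 (d = -4 - 7*(-252) = -4 + 1764 = 1760)
sqrt((-15585 - 3584)*(14985 + l) + d) = sqrt((-15585 - 3584)*(14985 + 16953) + 1760) = sqrt(-19169*31938 + 1760) = sqrt(-612219522 + 1760) = sqrt(-612217762) = I*sqrt(612217762)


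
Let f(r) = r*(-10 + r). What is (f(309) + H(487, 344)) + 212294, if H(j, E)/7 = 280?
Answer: 306645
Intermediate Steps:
H(j, E) = 1960 (H(j, E) = 7*280 = 1960)
(f(309) + H(487, 344)) + 212294 = (309*(-10 + 309) + 1960) + 212294 = (309*299 + 1960) + 212294 = (92391 + 1960) + 212294 = 94351 + 212294 = 306645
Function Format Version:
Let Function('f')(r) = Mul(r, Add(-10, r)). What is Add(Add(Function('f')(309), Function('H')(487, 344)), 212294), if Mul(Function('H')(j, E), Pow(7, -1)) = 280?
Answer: 306645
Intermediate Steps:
Function('H')(j, E) = 1960 (Function('H')(j, E) = Mul(7, 280) = 1960)
Add(Add(Function('f')(309), Function('H')(487, 344)), 212294) = Add(Add(Mul(309, Add(-10, 309)), 1960), 212294) = Add(Add(Mul(309, 299), 1960), 212294) = Add(Add(92391, 1960), 212294) = Add(94351, 212294) = 306645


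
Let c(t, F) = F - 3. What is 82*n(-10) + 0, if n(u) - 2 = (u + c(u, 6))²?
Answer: 4182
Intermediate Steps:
c(t, F) = -3 + F
n(u) = 2 + (3 + u)² (n(u) = 2 + (u + (-3 + 6))² = 2 + (u + 3)² = 2 + (3 + u)²)
82*n(-10) + 0 = 82*(2 + (3 - 10)²) + 0 = 82*(2 + (-7)²) + 0 = 82*(2 + 49) + 0 = 82*51 + 0 = 4182 + 0 = 4182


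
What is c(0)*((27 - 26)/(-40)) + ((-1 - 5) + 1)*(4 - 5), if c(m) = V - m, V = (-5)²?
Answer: 35/8 ≈ 4.3750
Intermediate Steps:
V = 25
c(m) = 25 - m
c(0)*((27 - 26)/(-40)) + ((-1 - 5) + 1)*(4 - 5) = (25 - 1*0)*((27 - 26)/(-40)) + ((-1 - 5) + 1)*(4 - 5) = (25 + 0)*(1*(-1/40)) + (-6 + 1)*(-1) = 25*(-1/40) - 5*(-1) = -5/8 + 5 = 35/8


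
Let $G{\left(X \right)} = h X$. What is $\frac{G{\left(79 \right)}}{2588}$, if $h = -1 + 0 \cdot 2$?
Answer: $- \frac{79}{2588} \approx -0.030526$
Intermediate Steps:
$h = -1$ ($h = -1 + 0 = -1$)
$G{\left(X \right)} = - X$
$\frac{G{\left(79 \right)}}{2588} = \frac{\left(-1\right) 79}{2588} = \left(-79\right) \frac{1}{2588} = - \frac{79}{2588}$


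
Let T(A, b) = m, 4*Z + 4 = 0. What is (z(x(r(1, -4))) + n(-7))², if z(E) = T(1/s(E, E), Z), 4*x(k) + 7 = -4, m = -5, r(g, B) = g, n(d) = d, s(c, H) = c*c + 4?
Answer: 144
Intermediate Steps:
s(c, H) = 4 + c² (s(c, H) = c² + 4 = 4 + c²)
Z = -1 (Z = -1 + (¼)*0 = -1 + 0 = -1)
x(k) = -11/4 (x(k) = -7/4 + (¼)*(-4) = -7/4 - 1 = -11/4)
T(A, b) = -5
z(E) = -5
(z(x(r(1, -4))) + n(-7))² = (-5 - 7)² = (-12)² = 144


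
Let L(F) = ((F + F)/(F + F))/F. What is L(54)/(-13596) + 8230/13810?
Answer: 604232051/1013908104 ≈ 0.59594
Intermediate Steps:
L(F) = 1/F (L(F) = ((2*F)/((2*F)))/F = ((2*F)*(1/(2*F)))/F = 1/F)
L(54)/(-13596) + 8230/13810 = 1/(54*(-13596)) + 8230/13810 = (1/54)*(-1/13596) + 8230*(1/13810) = -1/734184 + 823/1381 = 604232051/1013908104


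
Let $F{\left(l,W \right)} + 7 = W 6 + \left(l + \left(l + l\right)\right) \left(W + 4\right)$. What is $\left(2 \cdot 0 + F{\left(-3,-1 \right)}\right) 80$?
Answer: $-3200$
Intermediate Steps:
$F{\left(l,W \right)} = -7 + 6 W + 3 l \left(4 + W\right)$ ($F{\left(l,W \right)} = -7 + \left(W 6 + \left(l + \left(l + l\right)\right) \left(W + 4\right)\right) = -7 + \left(6 W + \left(l + 2 l\right) \left(4 + W\right)\right) = -7 + \left(6 W + 3 l \left(4 + W\right)\right) = -7 + 6 W + 3 l \left(4 + W\right)$)
$\left(2 \cdot 0 + F{\left(-3,-1 \right)}\right) 80 = \left(2 \cdot 0 + \left(-7 + 6 \left(-1\right) + 12 \left(-3\right) + 3 \left(-1\right) \left(-3\right)\right)\right) 80 = \left(0 - 40\right) 80 = \left(-40\right) 80 = -3200$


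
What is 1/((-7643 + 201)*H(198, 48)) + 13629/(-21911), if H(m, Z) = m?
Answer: -20082571475/32286209076 ≈ -0.62202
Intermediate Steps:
1/((-7643 + 201)*H(198, 48)) + 13629/(-21911) = 1/((-7643 + 201)*198) + 13629/(-21911) = (1/198)/(-7442) + 13629*(-1/21911) = -1/7442*1/198 - 13629/21911 = -1/1473516 - 13629/21911 = -20082571475/32286209076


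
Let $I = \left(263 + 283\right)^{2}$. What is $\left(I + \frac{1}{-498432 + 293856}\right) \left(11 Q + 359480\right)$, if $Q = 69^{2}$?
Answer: $\frac{25117712952336565}{204576} \approx 1.2278 \cdot 10^{11}$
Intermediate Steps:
$Q = 4761$
$I = 298116$ ($I = 546^{2} = 298116$)
$\left(I + \frac{1}{-498432 + 293856}\right) \left(11 Q + 359480\right) = \left(298116 + \frac{1}{-498432 + 293856}\right) \left(11 \cdot 4761 + 359480\right) = \left(298116 + \frac{1}{-204576}\right) \left(52371 + 359480\right) = \left(298116 - \frac{1}{204576}\right) 411851 = \frac{60987378815}{204576} \cdot 411851 = \frac{25117712952336565}{204576}$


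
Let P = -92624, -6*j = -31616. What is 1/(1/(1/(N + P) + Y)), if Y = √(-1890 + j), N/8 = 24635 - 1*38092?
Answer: -1/200280 + √30414/3 ≈ 58.132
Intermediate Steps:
j = 15808/3 (j = -⅙*(-31616) = 15808/3 ≈ 5269.3)
N = -107656 (N = 8*(24635 - 1*38092) = 8*(24635 - 38092) = 8*(-13457) = -107656)
Y = √30414/3 (Y = √(-1890 + 15808/3) = √(10138/3) = √30414/3 ≈ 58.132)
1/(1/(1/(N + P) + Y)) = 1/(1/(1/(-107656 - 92624) + √30414/3)) = 1/(1/(1/(-200280) + √30414/3)) = 1/(1/(-1/200280 + √30414/3)) = -1/200280 + √30414/3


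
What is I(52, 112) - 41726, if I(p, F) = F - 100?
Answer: -41714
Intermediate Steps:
I(p, F) = -100 + F
I(52, 112) - 41726 = (-100 + 112) - 41726 = 12 - 41726 = -41714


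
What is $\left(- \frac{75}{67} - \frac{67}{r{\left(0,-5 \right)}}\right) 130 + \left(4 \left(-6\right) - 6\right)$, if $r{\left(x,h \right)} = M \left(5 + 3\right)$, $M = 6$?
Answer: $- \frac{574025}{1608} \approx -356.98$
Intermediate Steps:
$r{\left(x,h \right)} = 48$ ($r{\left(x,h \right)} = 6 \left(5 + 3\right) = 6 \cdot 8 = 48$)
$\left(- \frac{75}{67} - \frac{67}{r{\left(0,-5 \right)}}\right) 130 + \left(4 \left(-6\right) - 6\right) = \left(- \frac{75}{67} - \frac{67}{48}\right) 130 + \left(4 \left(-6\right) - 6\right) = \left(\left(-75\right) \frac{1}{67} - \frac{67}{48}\right) 130 - 30 = \left(- \frac{75}{67} - \frac{67}{48}\right) 130 - 30 = \left(- \frac{8089}{3216}\right) 130 - 30 = - \frac{525785}{1608} - 30 = - \frac{574025}{1608}$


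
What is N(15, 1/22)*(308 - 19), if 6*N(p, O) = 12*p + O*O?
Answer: 25177969/2904 ≈ 8670.1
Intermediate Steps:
N(p, O) = 2*p + O²/6 (N(p, O) = (12*p + O*O)/6 = (12*p + O²)/6 = (O² + 12*p)/6 = 2*p + O²/6)
N(15, 1/22)*(308 - 19) = (2*15 + (1/22)²/6)*(308 - 19) = (30 + (1/22)²/6)*289 = (30 + (⅙)*(1/484))*289 = (30 + 1/2904)*289 = (87121/2904)*289 = 25177969/2904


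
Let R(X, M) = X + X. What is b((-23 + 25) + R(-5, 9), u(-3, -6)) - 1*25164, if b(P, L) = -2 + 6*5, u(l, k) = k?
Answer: -25136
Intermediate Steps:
R(X, M) = 2*X
b(P, L) = 28 (b(P, L) = -2 + 30 = 28)
b((-23 + 25) + R(-5, 9), u(-3, -6)) - 1*25164 = 28 - 1*25164 = 28 - 25164 = -25136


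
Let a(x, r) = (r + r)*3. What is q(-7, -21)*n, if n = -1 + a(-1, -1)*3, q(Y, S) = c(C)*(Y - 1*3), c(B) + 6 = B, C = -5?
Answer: -2090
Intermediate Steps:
c(B) = -6 + B
a(x, r) = 6*r (a(x, r) = (2*r)*3 = 6*r)
q(Y, S) = 33 - 11*Y (q(Y, S) = (-6 - 5)*(Y - 1*3) = -11*(Y - 3) = -11*(-3 + Y) = 33 - 11*Y)
n = -19 (n = -1 + (6*(-1))*3 = -1 - 6*3 = -1 - 18 = -19)
q(-7, -21)*n = (33 - 11*(-7))*(-19) = (33 + 77)*(-19) = 110*(-19) = -2090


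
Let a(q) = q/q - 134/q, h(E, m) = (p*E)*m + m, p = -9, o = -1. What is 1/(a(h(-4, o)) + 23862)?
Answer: 37/883065 ≈ 4.1900e-5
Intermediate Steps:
h(E, m) = m - 9*E*m (h(E, m) = (-9*E)*m + m = -9*E*m + m = m - 9*E*m)
a(q) = 1 - 134/q
1/(a(h(-4, o)) + 23862) = 1/((-134 - (1 - 9*(-4)))/((-(1 - 9*(-4)))) + 23862) = 1/((-134 - (1 + 36))/((-(1 + 36))) + 23862) = 1/((-134 - 1*37)/((-1*37)) + 23862) = 1/((-134 - 37)/(-37) + 23862) = 1/(-1/37*(-171) + 23862) = 1/(171/37 + 23862) = 1/(883065/37) = 37/883065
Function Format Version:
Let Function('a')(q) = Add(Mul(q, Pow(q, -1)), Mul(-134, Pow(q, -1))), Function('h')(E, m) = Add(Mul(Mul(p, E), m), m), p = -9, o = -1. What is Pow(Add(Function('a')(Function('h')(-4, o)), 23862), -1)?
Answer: Rational(37, 883065) ≈ 4.1900e-5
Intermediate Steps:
Function('h')(E, m) = Add(m, Mul(-9, E, m)) (Function('h')(E, m) = Add(Mul(Mul(-9, E), m), m) = Add(Mul(-9, E, m), m) = Add(m, Mul(-9, E, m)))
Function('a')(q) = Add(1, Mul(-134, Pow(q, -1)))
Pow(Add(Function('a')(Function('h')(-4, o)), 23862), -1) = Pow(Add(Mul(Pow(Mul(-1, Add(1, Mul(-9, -4))), -1), Add(-134, Mul(-1, Add(1, Mul(-9, -4))))), 23862), -1) = Pow(Add(Mul(Pow(Mul(-1, Add(1, 36)), -1), Add(-134, Mul(-1, Add(1, 36)))), 23862), -1) = Pow(Add(Mul(Pow(Mul(-1, 37), -1), Add(-134, Mul(-1, 37))), 23862), -1) = Pow(Add(Mul(Pow(-37, -1), Add(-134, -37)), 23862), -1) = Pow(Add(Mul(Rational(-1, 37), -171), 23862), -1) = Pow(Add(Rational(171, 37), 23862), -1) = Pow(Rational(883065, 37), -1) = Rational(37, 883065)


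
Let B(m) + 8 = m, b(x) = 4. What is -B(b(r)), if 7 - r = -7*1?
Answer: 4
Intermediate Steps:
r = 14 (r = 7 - (-7) = 7 - 1*(-7) = 7 + 7 = 14)
B(m) = -8 + m
-B(b(r)) = -(-8 + 4) = -1*(-4) = 4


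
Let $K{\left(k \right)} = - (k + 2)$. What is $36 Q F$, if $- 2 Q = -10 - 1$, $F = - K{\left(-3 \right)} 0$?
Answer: $0$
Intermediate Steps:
$K{\left(k \right)} = -2 - k$ ($K{\left(k \right)} = - (2 + k) = -2 - k$)
$F = 0$ ($F = - (-2 - -3) 0 = - (-2 + 3) 0 = \left(-1\right) 1 \cdot 0 = \left(-1\right) 0 = 0$)
$Q = \frac{11}{2}$ ($Q = - \frac{-10 - 1}{2} = \left(- \frac{1}{2}\right) \left(-11\right) = \frac{11}{2} \approx 5.5$)
$36 Q F = 36 \cdot \frac{11}{2} \cdot 0 = 198 \cdot 0 = 0$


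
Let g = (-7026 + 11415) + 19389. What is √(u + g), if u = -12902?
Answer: 2*√2719 ≈ 104.29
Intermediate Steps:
g = 23778 (g = 4389 + 19389 = 23778)
√(u + g) = √(-12902 + 23778) = √10876 = 2*√2719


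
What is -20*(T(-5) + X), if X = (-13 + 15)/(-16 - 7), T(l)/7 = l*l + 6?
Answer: -99780/23 ≈ -4338.3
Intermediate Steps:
T(l) = 42 + 7*l² (T(l) = 7*(l*l + 6) = 7*(l² + 6) = 7*(6 + l²) = 42 + 7*l²)
X = -2/23 (X = 2/(-23) = 2*(-1/23) = -2/23 ≈ -0.086957)
-20*(T(-5) + X) = -20*((42 + 7*(-5)²) - 2/23) = -20*((42 + 7*25) - 2/23) = -20*((42 + 175) - 2/23) = -20*(217 - 2/23) = -20*4989/23 = -99780/23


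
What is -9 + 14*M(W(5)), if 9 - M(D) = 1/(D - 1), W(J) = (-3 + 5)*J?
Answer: 1039/9 ≈ 115.44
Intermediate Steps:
W(J) = 2*J
M(D) = 9 - 1/(-1 + D) (M(D) = 9 - 1/(D - 1) = 9 - 1/(-1 + D))
-9 + 14*M(W(5)) = -9 + 14*((-10 + 9*(2*5))/(-1 + 2*5)) = -9 + 14*((-10 + 9*10)/(-1 + 10)) = -9 + 14*((-10 + 90)/9) = -9 + 14*((⅑)*80) = -9 + 14*(80/9) = -9 + 1120/9 = 1039/9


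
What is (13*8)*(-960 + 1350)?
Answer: 40560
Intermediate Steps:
(13*8)*(-960 + 1350) = 104*390 = 40560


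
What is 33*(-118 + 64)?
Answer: -1782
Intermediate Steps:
33*(-118 + 64) = 33*(-54) = -1782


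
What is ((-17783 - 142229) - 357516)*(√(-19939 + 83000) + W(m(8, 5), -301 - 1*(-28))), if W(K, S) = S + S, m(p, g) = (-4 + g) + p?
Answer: 282570288 - 517528*√63061 ≈ 1.5261e+8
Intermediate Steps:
m(p, g) = -4 + g + p
W(K, S) = 2*S
((-17783 - 142229) - 357516)*(√(-19939 + 83000) + W(m(8, 5), -301 - 1*(-28))) = ((-17783 - 142229) - 357516)*(√(-19939 + 83000) + 2*(-301 - 1*(-28))) = (-160012 - 357516)*(√63061 + 2*(-301 + 28)) = -517528*(√63061 + 2*(-273)) = -517528*(√63061 - 546) = -517528*(-546 + √63061) = 282570288 - 517528*√63061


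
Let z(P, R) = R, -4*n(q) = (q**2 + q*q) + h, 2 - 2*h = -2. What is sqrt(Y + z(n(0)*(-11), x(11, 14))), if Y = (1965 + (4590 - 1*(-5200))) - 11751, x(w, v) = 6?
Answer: sqrt(10) ≈ 3.1623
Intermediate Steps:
h = 2 (h = 1 - 1/2*(-2) = 1 + 1 = 2)
n(q) = -1/2 - q**2/2 (n(q) = -((q**2 + q*q) + 2)/4 = -((q**2 + q**2) + 2)/4 = -(2*q**2 + 2)/4 = -(2 + 2*q**2)/4 = -1/2 - q**2/2)
Y = 4 (Y = (1965 + (4590 + 5200)) - 11751 = (1965 + 9790) - 11751 = 11755 - 11751 = 4)
sqrt(Y + z(n(0)*(-11), x(11, 14))) = sqrt(4 + 6) = sqrt(10)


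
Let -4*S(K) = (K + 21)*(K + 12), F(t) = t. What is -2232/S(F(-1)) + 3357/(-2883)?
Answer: 2083407/52855 ≈ 39.417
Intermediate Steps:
S(K) = -(12 + K)*(21 + K)/4 (S(K) = -(K + 21)*(K + 12)/4 = -(21 + K)*(12 + K)/4 = -(12 + K)*(21 + K)/4)
-2232/S(F(-1)) + 3357/(-2883) = -2232/(-63 - 33/4*(-1) - ¼*(-1)²) + 3357/(-2883) = -2232/(-63 + 33/4 - ¼*1) + 3357*(-1/2883) = -2232/(-63 + 33/4 - ¼) - 1119/961 = -2232/(-55) - 1119/961 = -2232*(-1/55) - 1119/961 = 2232/55 - 1119/961 = 2083407/52855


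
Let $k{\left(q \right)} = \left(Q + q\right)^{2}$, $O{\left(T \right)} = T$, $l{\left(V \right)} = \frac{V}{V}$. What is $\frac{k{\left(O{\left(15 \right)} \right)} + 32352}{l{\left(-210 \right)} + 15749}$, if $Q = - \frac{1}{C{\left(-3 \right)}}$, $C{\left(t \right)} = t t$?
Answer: $\frac{188462}{91125} \approx 2.0682$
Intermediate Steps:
$l{\left(V \right)} = 1$
$C{\left(t \right)} = t^{2}$
$Q = - \frac{1}{9}$ ($Q = - \frac{1}{\left(-3\right)^{2}} = - \frac{1}{9} \approx -0.11111$)
$k{\left(q \right)} = \left(- \frac{1}{9} + q\right)^{2}$
$\frac{k{\left(O{\left(15 \right)} \right)} + 32352}{l{\left(-210 \right)} + 15749} = \frac{\frac{\left(-1 + 9 \cdot 15\right)^{2}}{81} + 32352}{1 + 15749} = \frac{\frac{\left(-1 + 135\right)^{2}}{81} + 32352}{15750} = \left(\frac{134^{2}}{81} + 32352\right) \frac{1}{15750} = \left(\frac{1}{81} \cdot 17956 + 32352\right) \frac{1}{15750} = \left(\frac{17956}{81} + 32352\right) \frac{1}{15750} = \frac{2638468}{81} \cdot \frac{1}{15750} = \frac{188462}{91125}$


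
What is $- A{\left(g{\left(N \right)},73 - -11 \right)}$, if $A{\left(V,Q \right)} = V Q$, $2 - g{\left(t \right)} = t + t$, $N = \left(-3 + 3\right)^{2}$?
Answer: $-168$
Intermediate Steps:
$N = 0$ ($N = 0^{2} = 0$)
$g{\left(t \right)} = 2 - 2 t$ ($g{\left(t \right)} = 2 - \left(t + t\right) = 2 - 2 t$)
$A{\left(V,Q \right)} = Q V$
$- A{\left(g{\left(N \right)},73 - -11 \right)} = - \left(73 - -11\right) \left(2 - 0\right) = - \left(73 + 11\right) \left(2 + 0\right) = - 84 \cdot 2 = \left(-1\right) 168 = -168$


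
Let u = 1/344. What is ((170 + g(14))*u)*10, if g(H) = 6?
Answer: 220/43 ≈ 5.1163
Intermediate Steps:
u = 1/344 ≈ 0.0029070
((170 + g(14))*u)*10 = ((170 + 6)*(1/344))*10 = (176*(1/344))*10 = (22/43)*10 = 220/43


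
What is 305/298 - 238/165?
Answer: -20599/49170 ≈ -0.41893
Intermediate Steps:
305/298 - 238/165 = -20599/49170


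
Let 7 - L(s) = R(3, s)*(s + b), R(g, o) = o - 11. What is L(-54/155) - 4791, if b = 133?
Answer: -78768801/24025 ≈ -3278.6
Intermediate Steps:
R(g, o) = -11 + o
L(s) = 7 - (-11 + s)*(133 + s) (L(s) = 7 - (-11 + s)*(s + 133) = 7 - (-11 + s)*(133 + s))
L(-54/155) - 4791 = (1470 - (-54/155)**2 - (-6588)/155) - 4791 = (1470 - (-54*1/155)**2 - (-6588)/155) - 4791 = (1470 - (-54/155)**2 - 122*(-54/155)) - 4791 = (1470 - 1*2916/24025 + 6588/155) - 4791 = (1470 - 2916/24025 + 6588/155) - 4791 = 36334974/24025 - 4791 = -78768801/24025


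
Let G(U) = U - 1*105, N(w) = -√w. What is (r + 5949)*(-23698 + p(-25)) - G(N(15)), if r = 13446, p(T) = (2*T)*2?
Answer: -461562105 + √15 ≈ -4.6156e+8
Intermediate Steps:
p(T) = 4*T
G(U) = -105 + U (G(U) = U - 105 = -105 + U)
(r + 5949)*(-23698 + p(-25)) - G(N(15)) = (13446 + 5949)*(-23698 + 4*(-25)) - (-105 - √15) = 19395*(-23698 - 100) + (105 + √15) = 19395*(-23798) + (105 + √15) = -461562210 + (105 + √15) = -461562105 + √15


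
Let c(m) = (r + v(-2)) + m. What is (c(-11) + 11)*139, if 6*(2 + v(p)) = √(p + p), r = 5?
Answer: 417 + 139*I/3 ≈ 417.0 + 46.333*I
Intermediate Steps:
v(p) = -2 + √2*√p/6 (v(p) = -2 + √(p + p)/6 = -2 + √(2*p)/6 = -2 + (√2*√p)/6 = -2 + √2*√p/6)
c(m) = 3 + m + I/3 (c(m) = (5 + (-2 + √2*√(-2)/6)) + m = (5 + (-2 + √2*(I*√2)/6)) + m = (5 + (-2 + I/3)) + m = (3 + I/3) + m = 3 + m + I/3)
(c(-11) + 11)*139 = ((3 - 11 + I/3) + 11)*139 = ((-8 + I/3) + 11)*139 = (3 + I/3)*139 = 417 + 139*I/3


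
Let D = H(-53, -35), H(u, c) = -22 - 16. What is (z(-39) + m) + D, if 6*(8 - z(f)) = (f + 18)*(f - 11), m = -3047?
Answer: -3252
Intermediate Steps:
H(u, c) = -38
D = -38
z(f) = 8 - (-11 + f)*(18 + f)/6 (z(f) = 8 - (f + 18)*(f - 11)/6 = 8 - (18 + f)*(-11 + f)/6 = 8 - (-11 + f)*(18 + f)/6)
(z(-39) + m) + D = ((41 - 7/6*(-39) - 1/6*(-39)**2) - 3047) - 38 = ((41 + 91/2 - 1/6*1521) - 3047) - 38 = ((41 + 91/2 - 507/2) - 3047) - 38 = (-167 - 3047) - 38 = -3214 - 38 = -3252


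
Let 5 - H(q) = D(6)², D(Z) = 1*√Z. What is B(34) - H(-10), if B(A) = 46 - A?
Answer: 13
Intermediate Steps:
D(Z) = √Z
H(q) = -1 (H(q) = 5 - (√6)² = 5 - 1*6 = 5 - 6 = -1)
B(34) - H(-10) = (46 - 1*34) - 1*(-1) = (46 - 34) + 1 = 12 + 1 = 13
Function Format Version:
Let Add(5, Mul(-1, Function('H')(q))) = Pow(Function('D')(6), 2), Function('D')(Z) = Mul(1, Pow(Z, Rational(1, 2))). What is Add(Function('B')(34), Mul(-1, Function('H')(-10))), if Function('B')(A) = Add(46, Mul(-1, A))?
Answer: 13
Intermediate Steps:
Function('D')(Z) = Pow(Z, Rational(1, 2))
Function('H')(q) = -1 (Function('H')(q) = Add(5, Mul(-1, Pow(Pow(6, Rational(1, 2)), 2))) = Add(5, Mul(-1, 6)) = Add(5, -6) = -1)
Add(Function('B')(34), Mul(-1, Function('H')(-10))) = Add(Add(46, Mul(-1, 34)), Mul(-1, -1)) = Add(Add(46, -34), 1) = Add(12, 1) = 13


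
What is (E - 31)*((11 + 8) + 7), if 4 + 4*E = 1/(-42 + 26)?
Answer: -26637/32 ≈ -832.41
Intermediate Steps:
E = -65/64 (E = -1 + 1/(4*(-42 + 26)) = -1 + (1/4)/(-16) = -1 + (1/4)*(-1/16) = -1 - 1/64 = -65/64 ≈ -1.0156)
(E - 31)*((11 + 8) + 7) = (-65/64 - 31)*((11 + 8) + 7) = -2049*(19 + 7)/64 = -2049/64*26 = -26637/32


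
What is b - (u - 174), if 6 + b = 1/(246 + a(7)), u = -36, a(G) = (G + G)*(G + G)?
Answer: 90169/442 ≈ 204.00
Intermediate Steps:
a(G) = 4*G² (a(G) = (2*G)*(2*G) = 4*G²)
b = -2651/442 (b = -6 + 1/(246 + 4*7²) = -6 + 1/(246 + 4*49) = -6 + 1/(246 + 196) = -6 + 1/442 = -2651/442 ≈ -5.9977)
b - (u - 174) = -2651/442 - (-36 - 174) = -2651/442 - 1*(-210) = -2651/442 + 210 = 90169/442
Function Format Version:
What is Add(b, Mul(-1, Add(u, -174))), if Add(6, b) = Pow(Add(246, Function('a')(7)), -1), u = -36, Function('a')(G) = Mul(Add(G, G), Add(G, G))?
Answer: Rational(90169, 442) ≈ 204.00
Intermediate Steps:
Function('a')(G) = Mul(4, Pow(G, 2)) (Function('a')(G) = Mul(Mul(2, G), Mul(2, G)) = Mul(4, Pow(G, 2)))
b = Rational(-2651, 442) (b = Add(-6, Pow(Add(246, Mul(4, Pow(7, 2))), -1)) = Add(-6, Pow(Add(246, Mul(4, 49)), -1)) = Add(-6, Pow(Add(246, 196), -1)) = Add(-6, Pow(442, -1)) = Add(-6, Rational(1, 442)) = Rational(-2651, 442) ≈ -5.9977)
Add(b, Mul(-1, Add(u, -174))) = Add(Rational(-2651, 442), Mul(-1, Add(-36, -174))) = Add(Rational(-2651, 442), Mul(-1, -210)) = Add(Rational(-2651, 442), 210) = Rational(90169, 442)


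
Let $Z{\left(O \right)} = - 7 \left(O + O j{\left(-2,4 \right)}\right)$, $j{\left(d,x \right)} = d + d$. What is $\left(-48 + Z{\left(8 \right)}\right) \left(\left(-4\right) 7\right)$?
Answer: $-3360$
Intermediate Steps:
$j{\left(d,x \right)} = 2 d$
$Z{\left(O \right)} = 21 O$ ($Z{\left(O \right)} = - 7 \left(O + O 2 \left(-2\right)\right) = - 7 \left(O + O \left(-4\right)\right) = - 7 \left(O - 4 O\right) = - 7 \left(- 3 O\right) = 21 O$)
$\left(-48 + Z{\left(8 \right)}\right) \left(\left(-4\right) 7\right) = \left(-48 + 21 \cdot 8\right) \left(\left(-4\right) 7\right) = \left(-48 + 168\right) \left(-28\right) = 120 \left(-28\right) = -3360$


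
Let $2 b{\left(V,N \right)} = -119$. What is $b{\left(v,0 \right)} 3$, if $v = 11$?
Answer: $- \frac{357}{2} \approx -178.5$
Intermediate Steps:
$b{\left(V,N \right)} = - \frac{119}{2}$ ($b{\left(V,N \right)} = \frac{1}{2} \left(-119\right) = - \frac{119}{2}$)
$b{\left(v,0 \right)} 3 = \left(- \frac{119}{2}\right) 3 = - \frac{357}{2}$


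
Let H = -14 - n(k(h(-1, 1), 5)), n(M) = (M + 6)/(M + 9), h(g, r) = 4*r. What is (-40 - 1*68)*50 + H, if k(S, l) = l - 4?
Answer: -54147/10 ≈ -5414.7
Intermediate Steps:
k(S, l) = -4 + l
n(M) = (6 + M)/(9 + M)
H = -147/10 (H = -14 - (6 + (-4 + 5))/(9 + (-4 + 5)) = -14 - (6 + 1)/(9 + 1) = -14 - 7/10 = -147/10 ≈ -14.700)
(-40 - 1*68)*50 + H = (-40 - 1*68)*50 - 147/10 = (-40 - 68)*50 - 147/10 = -108*50 - 147/10 = -5400 - 147/10 = -54147/10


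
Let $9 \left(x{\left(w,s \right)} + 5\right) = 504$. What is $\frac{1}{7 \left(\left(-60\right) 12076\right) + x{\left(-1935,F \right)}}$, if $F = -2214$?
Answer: $- \frac{1}{5071869} \approx -1.9717 \cdot 10^{-7}$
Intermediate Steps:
$x{\left(w,s \right)} = 51$ ($x{\left(w,s \right)} = -5 + \frac{1}{9} \cdot 504 = -5 + 56 = 51$)
$\frac{1}{7 \left(\left(-60\right) 12076\right) + x{\left(-1935,F \right)}} = \frac{1}{7 \left(\left(-60\right) 12076\right) + 51} = \frac{1}{7 \left(-724560\right) + 51} = \frac{1}{-5071920 + 51} = \frac{1}{-5071869} = - \frac{1}{5071869}$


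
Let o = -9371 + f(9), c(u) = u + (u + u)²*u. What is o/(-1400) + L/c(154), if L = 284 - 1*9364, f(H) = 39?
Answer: 486858699/73046050 ≈ 6.6651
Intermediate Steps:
c(u) = u + 4*u³ (c(u) = u + (2*u)²*u = u + (4*u²)*u = u + 4*u³)
o = -9332 (o = -9371 + 39 = -9332)
L = -9080 (L = 284 - 9364 = -9080)
o/(-1400) + L/c(154) = -9332/(-1400) - 9080/(154 + 4*154³) = -9332*(-1/1400) - 9080/(154 + 4*3652264) = 2333/350 - 9080/(154 + 14609056) = 2333/350 - 9080/14609210 = 2333/350 - 9080*1/14609210 = 2333/350 - 908/1460921 = 486858699/73046050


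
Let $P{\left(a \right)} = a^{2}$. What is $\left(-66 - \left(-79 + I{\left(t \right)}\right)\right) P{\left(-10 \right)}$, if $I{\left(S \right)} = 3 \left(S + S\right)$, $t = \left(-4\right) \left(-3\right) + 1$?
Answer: $-6500$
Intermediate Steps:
$t = 13$ ($t = 12 + 1 = 13$)
$I{\left(S \right)} = 6 S$ ($I{\left(S \right)} = 3 \cdot 2 S = 6 S$)
$\left(-66 - \left(-79 + I{\left(t \right)}\right)\right) P{\left(-10 \right)} = \left(-66 + \left(79 - 6 \cdot 13\right)\right) \left(-10\right)^{2} = \left(-66 + \left(79 - 78\right)\right) 100 = \left(-66 + 1\right) 100 = \left(-65\right) 100 = -6500$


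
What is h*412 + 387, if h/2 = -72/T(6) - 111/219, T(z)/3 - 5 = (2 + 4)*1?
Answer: -1468255/803 ≈ -1828.5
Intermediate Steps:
T(z) = 33 (T(z) = 15 + 3*((2 + 4)*1) = 15 + 3*(6*1) = 15 + 3*6 = 15 + 18 = 33)
h = -4318/803 (h = 2*(-72/33 - 111/219) = 2*(-72*1/33 - 111*1/219) = 2*(-24/11 - 37/73) = 2*(-2159/803) = -4318/803 ≈ -5.3773)
h*412 + 387 = -4318/803*412 + 387 = -1779016/803 + 387 = -1468255/803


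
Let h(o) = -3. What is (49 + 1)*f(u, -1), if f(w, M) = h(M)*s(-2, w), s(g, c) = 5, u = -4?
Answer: -750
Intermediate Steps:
f(w, M) = -15 (f(w, M) = -3*5 = -15)
(49 + 1)*f(u, -1) = (49 + 1)*(-15) = 50*(-15) = -750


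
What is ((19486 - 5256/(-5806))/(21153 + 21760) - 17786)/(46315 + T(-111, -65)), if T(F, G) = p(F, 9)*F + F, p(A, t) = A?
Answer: -2215659973568/7290836092475 ≈ -0.30390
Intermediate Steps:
T(F, G) = F + F² (T(F, G) = F*F + F = F² + F = F + F²)
((19486 - 5256/(-5806))/(21153 + 21760) - 17786)/(46315 + T(-111, -65)) = ((19486 - 5256/(-5806))/(21153 + 21760) - 17786)/(46315 - 111*(1 - 111)) = ((19486 - 5256*(-1/5806))/42913 - 17786)/(46315 - 111*(-110)) = ((19486 + 2628/2903)*(1/42913) - 17786)/(46315 + 12210) = ((56570486/2903)*(1/42913) - 17786)/58525 = (56570486/124576439 - 17786)*(1/58525) = -2215659973568/124576439*1/58525 = -2215659973568/7290836092475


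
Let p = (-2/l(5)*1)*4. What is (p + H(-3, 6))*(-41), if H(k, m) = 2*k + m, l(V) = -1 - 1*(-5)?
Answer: 82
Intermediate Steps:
l(V) = 4 (l(V) = -1 + 5 = 4)
H(k, m) = m + 2*k
p = -2 (p = (-2/4*1)*4 = (-2*1/4*1)*4 = -1/2*1*4 = -1/2*4 = -2)
(p + H(-3, 6))*(-41) = (-2 + (6 + 2*(-3)))*(-41) = (-2 + (6 - 6))*(-41) = (-2 + 0)*(-41) = -2*(-41) = 82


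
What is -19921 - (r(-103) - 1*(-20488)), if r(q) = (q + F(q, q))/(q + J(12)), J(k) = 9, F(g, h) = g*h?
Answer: -1893970/47 ≈ -40297.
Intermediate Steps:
r(q) = (q + q**2)/(9 + q) (r(q) = (q + q*q)/(q + 9) = (q + q**2)/(9 + q))
-19921 - (r(-103) - 1*(-20488)) = -19921 - (-103*(1 - 103)/(9 - 103) - 1*(-20488)) = -19921 - (-103*(-102)/(-94) + 20488) = -19921 - (-103*(-1/94)*(-102) + 20488) = -19921 - (-5253/47 + 20488) = -19921 - 1*957683/47 = -19921 - 957683/47 = -1893970/47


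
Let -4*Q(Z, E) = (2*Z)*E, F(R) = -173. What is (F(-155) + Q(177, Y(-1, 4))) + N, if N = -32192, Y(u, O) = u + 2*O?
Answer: -65969/2 ≈ -32985.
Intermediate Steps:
Q(Z, E) = -E*Z/2 (Q(Z, E) = -2*Z*E/4 = -E*Z/2)
(F(-155) + Q(177, Y(-1, 4))) + N = (-173 - ½*(-1 + 2*4)*177) - 32192 = (-173 - ½*(-1 + 8)*177) - 32192 = (-173 - ½*7*177) - 32192 = (-173 - 1239/2) - 32192 = -1585/2 - 32192 = -65969/2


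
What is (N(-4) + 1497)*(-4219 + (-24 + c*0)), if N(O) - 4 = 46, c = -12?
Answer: -6563921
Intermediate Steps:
N(O) = 50 (N(O) = 4 + 46 = 50)
(N(-4) + 1497)*(-4219 + (-24 + c*0)) = (50 + 1497)*(-4219 + (-24 - 12*0)) = 1547*(-4219 + (-24 + 0)) = 1547*(-4219 - 24) = 1547*(-4243) = -6563921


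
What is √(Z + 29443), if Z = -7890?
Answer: √21553 ≈ 146.81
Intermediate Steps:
√(Z + 29443) = √(-7890 + 29443) = √21553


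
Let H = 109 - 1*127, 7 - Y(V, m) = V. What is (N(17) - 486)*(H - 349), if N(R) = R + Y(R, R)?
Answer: 175793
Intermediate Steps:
Y(V, m) = 7 - V
H = -18 (H = 109 - 127 = -18)
N(R) = 7 (N(R) = R + (7 - R) = 7)
(N(17) - 486)*(H - 349) = (7 - 486)*(-18 - 349) = -479*(-367) = 175793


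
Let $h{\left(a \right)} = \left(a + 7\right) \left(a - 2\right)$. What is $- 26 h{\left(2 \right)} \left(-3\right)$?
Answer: $0$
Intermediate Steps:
$h{\left(a \right)} = \left(-2 + a\right) \left(7 + a\right)$ ($h{\left(a \right)} = \left(7 + a\right) \left(-2 + a\right) = \left(-2 + a\right) \left(7 + a\right)$)
$- 26 h{\left(2 \right)} \left(-3\right) = - 26 \left(-14 + 2^{2} + 5 \cdot 2\right) \left(-3\right) = - 26 \left(-14 + 4 + 10\right) \left(-3\right) = \left(-26\right) 0 \left(-3\right) = 0 \left(-3\right) = 0$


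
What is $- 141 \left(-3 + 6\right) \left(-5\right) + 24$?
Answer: $2139$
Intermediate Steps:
$- 141 \left(-3 + 6\right) \left(-5\right) + 24 = - 141 \cdot 3 \left(-5\right) + 24 = \left(-141\right) \left(-15\right) + 24 = 2115 + 24 = 2139$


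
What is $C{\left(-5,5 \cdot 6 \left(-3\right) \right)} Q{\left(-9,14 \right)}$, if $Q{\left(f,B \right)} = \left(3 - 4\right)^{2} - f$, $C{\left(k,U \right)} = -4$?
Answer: $-40$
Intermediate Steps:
$Q{\left(f,B \right)} = 1 - f$ ($Q{\left(f,B \right)} = \left(-1\right)^{2} - f = 1 - f$)
$C{\left(-5,5 \cdot 6 \left(-3\right) \right)} Q{\left(-9,14 \right)} = - 4 \left(1 - -9\right) = - 4 \left(1 + 9\right) = \left(-4\right) 10 = -40$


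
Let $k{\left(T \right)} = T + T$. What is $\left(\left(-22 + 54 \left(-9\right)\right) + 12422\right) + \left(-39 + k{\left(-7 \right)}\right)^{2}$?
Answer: $14723$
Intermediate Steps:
$k{\left(T \right)} = 2 T$
$\left(\left(-22 + 54 \left(-9\right)\right) + 12422\right) + \left(-39 + k{\left(-7 \right)}\right)^{2} = \left(\left(-22 + 54 \left(-9\right)\right) + 12422\right) + \left(-39 + 2 \left(-7\right)\right)^{2} = \left(\left(-22 - 486\right) + 12422\right) + \left(-39 - 14\right)^{2} = \left(-508 + 12422\right) + \left(-53\right)^{2} = 11914 + 2809 = 14723$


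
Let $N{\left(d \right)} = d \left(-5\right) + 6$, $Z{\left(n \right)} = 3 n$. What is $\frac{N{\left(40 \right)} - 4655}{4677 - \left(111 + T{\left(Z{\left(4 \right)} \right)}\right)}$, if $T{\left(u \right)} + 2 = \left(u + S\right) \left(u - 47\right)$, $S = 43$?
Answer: $- \frac{4849}{6493} \approx -0.7468$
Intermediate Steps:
$T{\left(u \right)} = -2 + \left(-47 + u\right) \left(43 + u\right)$ ($T{\left(u \right)} = -2 + \left(u + 43\right) \left(u - 47\right) = -2 + \left(43 + u\right) \left(-47 + u\right) = -2 + \left(-47 + u\right) \left(43 + u\right)$)
$N{\left(d \right)} = 6 - 5 d$ ($N{\left(d \right)} = - 5 d + 6 = 6 - 5 d$)
$\frac{N{\left(40 \right)} - 4655}{4677 - \left(111 + T{\left(Z{\left(4 \right)} \right)}\right)} = \frac{\left(6 - 200\right) - 4655}{4677 - \left(-1912 + \left(3 \cdot 4\right)^{2} - 12 \cdot 4\right)} = \frac{\left(6 - 200\right) - 4655}{4677 - \left(-1768 - 48\right)} = \frac{-194 - 4655}{4677 - -1816} = - \frac{4849}{4677 - -1816} = - \frac{4849}{4677 + \left(-111 + 1927\right)} = - \frac{4849}{4677 + 1816} = - \frac{4849}{6493}$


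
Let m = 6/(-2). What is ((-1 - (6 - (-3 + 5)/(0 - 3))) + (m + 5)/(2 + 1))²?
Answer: 49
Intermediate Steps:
m = -3 (m = 6*(-½) = -3)
((-1 - (6 - (-3 + 5)/(0 - 3))) + (m + 5)/(2 + 1))² = ((-1 - (6 - (-3 + 5)/(0 - 3))) + (-3 + 5)/(2 + 1))² = ((-1 - (6 - 2/(-3))) + 2/3)² = ((-1 - (6 - 2*(-1)/3)) + 2*(⅓))² = ((-1 - (6 - 1*(-⅔))) + ⅔)² = ((-1 - (6 + ⅔)) + ⅔)² = ((-1 - 1*20/3) + ⅔)² = ((-1 - 20/3) + ⅔)² = (-23/3 + ⅔)² = (-7)² = 49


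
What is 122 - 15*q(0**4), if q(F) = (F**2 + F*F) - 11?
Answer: 287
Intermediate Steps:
q(F) = -11 + 2*F**2 (q(F) = (F**2 + F**2) - 11 = 2*F**2 - 11 = -11 + 2*F**2)
122 - 15*q(0**4) = 122 - 15*(-11 + 2*(0**4)**2) = 122 - 15*(-11 + 2*0**2) = 122 - 15*(-11 + 2*0) = 122 - 15*(-11 + 0) = 122 - 15*(-11) = 122 + 165 = 287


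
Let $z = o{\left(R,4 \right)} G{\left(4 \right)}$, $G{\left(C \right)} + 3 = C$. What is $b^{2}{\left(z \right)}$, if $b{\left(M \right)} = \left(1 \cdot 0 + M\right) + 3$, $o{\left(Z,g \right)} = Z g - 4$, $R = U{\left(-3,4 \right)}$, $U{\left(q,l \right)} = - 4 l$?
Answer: $4225$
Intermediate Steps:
$G{\left(C \right)} = -3 + C$
$R = -16$ ($R = \left(-4\right) 4 = -16$)
$o{\left(Z,g \right)} = -4 + Z g$
$z = -68$ ($z = \left(-4 - 64\right) \left(-3 + 4\right) = \left(-4 - 64\right) 1 = \left(-68\right) 1 = -68$)
$b{\left(M \right)} = 3 + M$ ($b{\left(M \right)} = \left(0 + M\right) + 3 = M + 3 = 3 + M$)
$b^{2}{\left(z \right)} = \left(3 - 68\right)^{2} = \left(-65\right)^{2} = 4225$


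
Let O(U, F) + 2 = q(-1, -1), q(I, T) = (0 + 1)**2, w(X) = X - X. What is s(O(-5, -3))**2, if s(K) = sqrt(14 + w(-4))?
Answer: 14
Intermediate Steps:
w(X) = 0
q(I, T) = 1 (q(I, T) = 1**2 = 1)
O(U, F) = -1 (O(U, F) = -2 + 1 = -1)
s(K) = sqrt(14) (s(K) = sqrt(14 + 0) = sqrt(14))
s(O(-5, -3))**2 = (sqrt(14))**2 = 14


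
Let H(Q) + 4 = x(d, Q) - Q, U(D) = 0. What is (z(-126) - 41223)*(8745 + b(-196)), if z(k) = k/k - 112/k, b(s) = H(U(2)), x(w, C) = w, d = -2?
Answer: -360231290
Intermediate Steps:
H(Q) = -6 - Q (H(Q) = -4 + (-2 - Q) = -6 - Q)
b(s) = -6 (b(s) = -6 - 1*0 = -6 + 0 = -6)
z(k) = 1 - 112/k
(z(-126) - 41223)*(8745 + b(-196)) = ((-112 - 126)/(-126) - 41223)*(8745 - 6) = (-1/126*(-238) - 41223)*8739 = (17/9 - 41223)*8739 = -370990/9*8739 = -360231290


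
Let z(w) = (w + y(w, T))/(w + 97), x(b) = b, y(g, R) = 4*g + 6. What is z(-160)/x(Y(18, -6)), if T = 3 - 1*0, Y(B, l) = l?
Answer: -397/189 ≈ -2.1005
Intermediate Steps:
T = 3 (T = 3 + 0 = 3)
y(g, R) = 6 + 4*g
z(w) = (6 + 5*w)/(97 + w) (z(w) = (w + (6 + 4*w))/(w + 97) = (6 + 5*w)/(97 + w))
z(-160)/x(Y(18, -6)) = ((6 + 5*(-160))/(97 - 160))/(-6) = ((6 - 800)/(-63))*(-1/6) = -1/63*(-794)*(-1/6) = (794/63)*(-1/6) = -397/189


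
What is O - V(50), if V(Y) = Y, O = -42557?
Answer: -42607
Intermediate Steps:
O - V(50) = -42557 - 1*50 = -42557 - 50 = -42607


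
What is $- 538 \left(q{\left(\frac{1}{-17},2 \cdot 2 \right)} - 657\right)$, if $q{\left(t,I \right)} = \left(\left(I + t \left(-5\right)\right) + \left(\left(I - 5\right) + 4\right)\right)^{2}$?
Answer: $\frac{93879386}{289} \approx 3.2484 \cdot 10^{5}$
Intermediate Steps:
$q{\left(t,I \right)} = \left(-1 - 5 t + 2 I\right)^{2}$ ($q{\left(t,I \right)} = \left(\left(I - 5 t\right) + \left(\left(-5 + I\right) + 4\right)\right)^{2} = \left(\left(I - 5 t\right) + \left(-1 + I\right)\right)^{2} = \left(-1 - 5 t + 2 I\right)^{2}$)
$- 538 \left(q{\left(\frac{1}{-17},2 \cdot 2 \right)} - 657\right) = - 538 \left(\left(1 - 2 \cdot 2 \cdot 2 + \frac{5}{-17}\right)^{2} - 657\right) = - 538 \left(\left(1 - 8 + 5 \left(- \frac{1}{17}\right)\right)^{2} - 657\right) = - 538 \left(\left(1 - 8 - \frac{5}{17}\right)^{2} - 657\right) = - 538 \left(\left(- \frac{124}{17}\right)^{2} - 657\right) = - 538 \left(\frac{15376}{289} - 657\right) = \left(-538\right) \left(- \frac{174497}{289}\right) = \frac{93879386}{289}$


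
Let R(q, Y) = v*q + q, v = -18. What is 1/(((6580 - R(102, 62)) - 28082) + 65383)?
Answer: 1/45615 ≈ 2.1923e-5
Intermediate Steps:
R(q, Y) = -17*q (R(q, Y) = -18*q + q = -17*q)
1/(((6580 - R(102, 62)) - 28082) + 65383) = 1/(((6580 - (-17)*102) - 28082) + 65383) = 1/(((6580 - 1*(-1734)) - 28082) + 65383) = 1/(((6580 + 1734) - 28082) + 65383) = 1/((8314 - 28082) + 65383) = 1/(-19768 + 65383) = 1/45615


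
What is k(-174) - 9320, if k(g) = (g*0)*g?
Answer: -9320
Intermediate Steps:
k(g) = 0 (k(g) = 0*g = 0)
k(-174) - 9320 = 0 - 9320 = -9320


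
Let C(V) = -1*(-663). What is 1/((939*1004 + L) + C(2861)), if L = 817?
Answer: 1/944236 ≈ 1.0591e-6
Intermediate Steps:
C(V) = 663
1/((939*1004 + L) + C(2861)) = 1/((939*1004 + 817) + 663) = 1/((942756 + 817) + 663) = 1/(943573 + 663) = 1/944236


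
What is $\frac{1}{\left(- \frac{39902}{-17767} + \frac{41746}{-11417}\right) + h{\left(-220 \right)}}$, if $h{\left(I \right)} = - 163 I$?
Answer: $\frac{202845839}{7273765646492} \approx 2.7887 \cdot 10^{-5}$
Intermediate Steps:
$\frac{1}{\left(- \frac{39902}{-17767} + \frac{41746}{-11417}\right) + h{\left(-220 \right)}} = \frac{1}{\left(- \frac{39902}{-17767} + \frac{41746}{-11417}\right) - -35860} = \frac{1}{\left(\left(-39902\right) \left(- \frac{1}{17767}\right) + 41746 \left(- \frac{1}{11417}\right)\right) + 35860} = \frac{1}{\left(\frac{39902}{17767} - \frac{41746}{11417}\right) + 35860} = \frac{1}{- \frac{286140048}{202845839} + 35860} = \frac{1}{\frac{7273765646492}{202845839}} = \frac{202845839}{7273765646492}$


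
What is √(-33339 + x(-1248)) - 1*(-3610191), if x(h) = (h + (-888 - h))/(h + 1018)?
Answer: 3610191 + 3*I*√48984135/115 ≈ 3.6102e+6 + 182.58*I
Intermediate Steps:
x(h) = -888/(1018 + h)
√(-33339 + x(-1248)) - 1*(-3610191) = √(-33339 - 888/(1018 - 1248)) - 1*(-3610191) = √(-33339 - 888/(-230)) + 3610191 = √(-33339 - 888*(-1/230)) + 3610191 = √(-33339 + 444/115) + 3610191 = √(-3833541/115) + 3610191 = 3*I*√48984135/115 + 3610191 = 3610191 + 3*I*√48984135/115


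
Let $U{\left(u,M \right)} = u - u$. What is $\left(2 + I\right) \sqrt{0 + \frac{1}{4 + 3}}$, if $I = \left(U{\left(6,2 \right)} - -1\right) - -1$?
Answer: $\frac{4 \sqrt{7}}{7} \approx 1.5119$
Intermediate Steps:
$U{\left(u,M \right)} = 0$
$I = 2$ ($I = \left(0 - -1\right) - -1 = \left(0 + 1\right) + 1 = 1 + 1 = 2$)
$\left(2 + I\right) \sqrt{0 + \frac{1}{4 + 3}} = \left(2 + 2\right) \sqrt{0 + \frac{1}{4 + 3}} = 4 \sqrt{0 + \frac{1}{7}} = \frac{4}{\sqrt{7}} = 4 \frac{\sqrt{7}}{7} = \frac{4 \sqrt{7}}{7}$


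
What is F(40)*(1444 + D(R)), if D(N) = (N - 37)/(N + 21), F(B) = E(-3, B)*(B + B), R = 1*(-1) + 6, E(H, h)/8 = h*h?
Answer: 19206144000/13 ≈ 1.4774e+9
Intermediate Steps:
E(H, h) = 8*h**2 (E(H, h) = 8*(h*h) = 8*h**2)
R = 5 (R = -1 + 6 = 5)
F(B) = 16*B**3 (F(B) = (8*B**2)*(B + B) = (8*B**2)*(2*B) = 16*B**3)
D(N) = (-37 + N)/(21 + N)
F(40)*(1444 + D(R)) = (16*40**3)*(1444 + (-37 + 5)/(21 + 5)) = (16*64000)*(1444 - 32/26) = 1024000*(1444 + (1/26)*(-32)) = 1024000*(1444 - 16/13) = 1024000*(18756/13) = 19206144000/13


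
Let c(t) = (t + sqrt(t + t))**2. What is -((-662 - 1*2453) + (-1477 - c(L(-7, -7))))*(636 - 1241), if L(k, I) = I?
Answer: -2799335 + 8470*I*sqrt(14) ≈ -2.7993e+6 + 31692.0*I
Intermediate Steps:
c(t) = (t + sqrt(2)*sqrt(t))**2 (c(t) = (t + sqrt(2*t))**2 = (t + sqrt(2)*sqrt(t))**2)
-((-662 - 1*2453) + (-1477 - c(L(-7, -7))))*(636 - 1241) = -((-662 - 1*2453) + (-1477 - (-7 + sqrt(2)*sqrt(-7))**2))*(636 - 1241) = -((-662 - 2453) + (-1477 - (-7 + sqrt(2)*(I*sqrt(7)))**2))*(-605) = -(-3115 + (-1477 - (-7 + I*sqrt(14))**2))*(-605) = -(-4592 - (-7 + I*sqrt(14))**2)*(-605) = -(2778160 + 605*(-7 + I*sqrt(14))**2) = -2778160 - 605*(-7 + I*sqrt(14))**2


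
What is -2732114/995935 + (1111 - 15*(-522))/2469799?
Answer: -6738867770251/2459759267065 ≈ -2.7396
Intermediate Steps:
-2732114/995935 + (1111 - 15*(-522))/2469799 = -2732114*1/995935 + (1111 + 7830)*(1/2469799) = -2732114/995935 + 8941*(1/2469799) = -2732114/995935 + 8941/2469799 = -6738867770251/2459759267065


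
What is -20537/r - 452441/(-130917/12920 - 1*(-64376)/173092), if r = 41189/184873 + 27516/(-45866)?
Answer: 4703805398154490716059/46660699986051491 ≈ 1.0081e+5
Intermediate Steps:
r = -1598895397/4239692509 (r = 41189*(1/184873) + 27516*(-1/45866) = 41189/184873 - 13758/22933 = -1598895397/4239692509 ≈ -0.37713)
-20537/r - 452441/(-130917/12920 - 1*(-64376)/173092) = -20537/(-1598895397/4239692509) - 452441/(-130917/12920 - 1*(-64376)/173092) = -20537*(-4239692509/1598895397) - 452441/(-130917*1/12920 + 64376*(1/173092)) = 7915505914303/145354127 - 452441/(-7701/760 + 16094/43273) = 7915505914303/145354127 - 452441/(-321013933/32887480) = 7915505914303/145354127 - 452441*(-32887480/321013933) = 7915505914303/145354127 + 14879644338680/321013933 = 4703805398154490716059/46660699986051491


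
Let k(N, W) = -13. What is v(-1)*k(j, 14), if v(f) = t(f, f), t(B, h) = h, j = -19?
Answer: 13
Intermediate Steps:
v(f) = f
v(-1)*k(j, 14) = -1*(-13) = 13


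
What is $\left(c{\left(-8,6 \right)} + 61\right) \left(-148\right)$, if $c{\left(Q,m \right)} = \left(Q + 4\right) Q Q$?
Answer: $28860$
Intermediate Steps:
$c{\left(Q,m \right)} = Q^{2} \left(4 + Q\right)$ ($c{\left(Q,m \right)} = \left(4 + Q\right) Q Q = Q \left(4 + Q\right) Q = Q^{2} \left(4 + Q\right)$)
$\left(c{\left(-8,6 \right)} + 61\right) \left(-148\right) = \left(\left(-8\right)^{2} \left(4 - 8\right) + 61\right) \left(-148\right) = \left(64 \left(-4\right) + 61\right) \left(-148\right) = \left(-256 + 61\right) \left(-148\right) = \left(-195\right) \left(-148\right) = 28860$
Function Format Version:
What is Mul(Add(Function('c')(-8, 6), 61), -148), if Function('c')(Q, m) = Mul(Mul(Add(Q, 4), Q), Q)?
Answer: 28860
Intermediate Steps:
Function('c')(Q, m) = Mul(Pow(Q, 2), Add(4, Q)) (Function('c')(Q, m) = Mul(Mul(Add(4, Q), Q), Q) = Mul(Mul(Q, Add(4, Q)), Q) = Mul(Pow(Q, 2), Add(4, Q)))
Mul(Add(Function('c')(-8, 6), 61), -148) = Mul(Add(Mul(Pow(-8, 2), Add(4, -8)), 61), -148) = Mul(Add(Mul(64, -4), 61), -148) = Mul(Add(-256, 61), -148) = Mul(-195, -148) = 28860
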